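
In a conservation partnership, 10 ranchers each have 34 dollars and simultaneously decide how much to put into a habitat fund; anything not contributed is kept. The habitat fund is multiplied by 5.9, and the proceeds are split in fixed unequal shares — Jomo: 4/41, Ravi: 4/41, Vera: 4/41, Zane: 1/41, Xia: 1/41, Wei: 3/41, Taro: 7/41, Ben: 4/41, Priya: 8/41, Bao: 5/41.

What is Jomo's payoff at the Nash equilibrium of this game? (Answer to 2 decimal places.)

73.14 dollars

Player j's private return per contributed unit is 5.9 × (j's share). Contributing is weakly dominant for j when that share is at least 1/5.9 = 0.1695, and contributing 0 is dominant otherwise.
Taro and Priya clear that bar, contributing 34 each; the remaining 8 contribute 0. Total contributed: 68.
Jomo keeps 34 and receives 5.9 × 68 × 4/41 = 39.14 from the habitat fund, for a payoff of 73.14.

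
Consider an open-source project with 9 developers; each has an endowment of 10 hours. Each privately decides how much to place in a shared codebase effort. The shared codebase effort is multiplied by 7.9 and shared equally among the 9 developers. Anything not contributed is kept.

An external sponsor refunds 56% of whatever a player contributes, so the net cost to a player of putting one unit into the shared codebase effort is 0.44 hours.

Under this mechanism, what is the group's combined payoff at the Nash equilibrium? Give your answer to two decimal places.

With the mechanism, a contributed unit returns (7.9/9) / 0.44 = 1.9949 per unit of net cost to the contributor — now above 1 — so contributing fully is weakly dominant for every player.
So the Nash equilibrium is full contribution by all 9; the group earns 9 × (10 × 0.56 + 7.9 × 10) = 761.40.

761.40 hours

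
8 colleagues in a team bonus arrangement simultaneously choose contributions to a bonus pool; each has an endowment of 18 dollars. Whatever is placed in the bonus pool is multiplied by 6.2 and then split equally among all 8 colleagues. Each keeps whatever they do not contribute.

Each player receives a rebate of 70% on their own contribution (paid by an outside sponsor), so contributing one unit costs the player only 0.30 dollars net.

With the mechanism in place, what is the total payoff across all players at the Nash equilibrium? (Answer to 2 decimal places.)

993.60 dollars

Under the mechanism each unit contributed yields (6.2/8) / 0.30 = 2.5833 back to its contributor per unit of net cost, which exceeds 1, making full contribution the dominant choice for everyone.
So the Nash equilibrium is full contribution by all 8; the group earns 8 × (18 × 0.70 + 6.2 × 18) = 993.60.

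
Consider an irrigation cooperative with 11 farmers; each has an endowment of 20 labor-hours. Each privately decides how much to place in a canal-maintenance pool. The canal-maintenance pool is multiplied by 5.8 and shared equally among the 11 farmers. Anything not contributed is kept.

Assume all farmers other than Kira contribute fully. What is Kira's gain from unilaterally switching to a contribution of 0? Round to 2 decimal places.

9.45 labor-hours

Switching from a contribution of 20 to 0 lets Kira keep an extra 20 labor-hours, but lowers the canal-maintenance pool by 20, which costs Kira their own share of that drop: 5.8/11 × 20 = 10.55.
Net gain = 20 − 10.55 = 9.45. The private return per contributed unit (0.5273) is below 1, so free-riding is indeed the best response regardless of what the others do.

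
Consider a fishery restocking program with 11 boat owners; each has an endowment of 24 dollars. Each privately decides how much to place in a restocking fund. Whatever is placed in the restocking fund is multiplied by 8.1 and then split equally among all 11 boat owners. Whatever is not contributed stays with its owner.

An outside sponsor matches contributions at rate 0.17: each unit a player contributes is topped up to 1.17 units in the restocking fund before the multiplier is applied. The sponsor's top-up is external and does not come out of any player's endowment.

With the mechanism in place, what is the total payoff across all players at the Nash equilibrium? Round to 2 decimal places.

264.00 dollars

The effective private return is 8.1 × 1.17 / 11 = 0.8615, which is still under 1, so the mechanism doesn't change anyone's dominant strategy: zero contribution.
At the Nash equilibrium no one contributes; group total payoff = 11 × 24 = 264.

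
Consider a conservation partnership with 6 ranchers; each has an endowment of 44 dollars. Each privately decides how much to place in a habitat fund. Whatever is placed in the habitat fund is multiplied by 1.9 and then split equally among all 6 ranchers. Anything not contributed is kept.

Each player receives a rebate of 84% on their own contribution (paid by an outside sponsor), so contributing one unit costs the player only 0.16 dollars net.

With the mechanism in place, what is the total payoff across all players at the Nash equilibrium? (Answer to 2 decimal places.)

723.36 dollars

The effective private return per unit is now (1.9/6) / 0.16 = 1.9792 > 1, so every player's dominant strategy flips to full contribution.
At the Nash equilibrium everyone contributes 44. Group total payoff = 6 × (44 × 0.84 + 1.9 × 44) = 723.36.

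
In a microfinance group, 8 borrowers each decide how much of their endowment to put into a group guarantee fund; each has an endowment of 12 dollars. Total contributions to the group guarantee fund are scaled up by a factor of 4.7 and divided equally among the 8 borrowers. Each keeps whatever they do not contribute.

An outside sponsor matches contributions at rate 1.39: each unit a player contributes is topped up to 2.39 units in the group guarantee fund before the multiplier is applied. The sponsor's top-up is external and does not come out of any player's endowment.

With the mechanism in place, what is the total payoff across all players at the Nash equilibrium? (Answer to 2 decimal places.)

The effective private return per unit is now 4.7 × 2.39 / 8 = 1.4041 > 1, so every player's dominant strategy flips to full contribution.
At the Nash equilibrium everyone contributes 12. Group total payoff = 4.7 × 2.39 × 96 = 1078.37.

1078.37 dollars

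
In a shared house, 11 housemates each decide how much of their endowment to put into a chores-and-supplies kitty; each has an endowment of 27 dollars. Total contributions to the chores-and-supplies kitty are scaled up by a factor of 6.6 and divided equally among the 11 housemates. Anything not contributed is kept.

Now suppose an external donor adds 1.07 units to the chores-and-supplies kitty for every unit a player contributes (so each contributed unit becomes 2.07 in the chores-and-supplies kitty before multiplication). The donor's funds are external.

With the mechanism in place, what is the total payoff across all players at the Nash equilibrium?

Under the mechanism each unit contributed yields 6.6 × 2.07 / 11 = 1.2420 back to its contributor per unit of net cost, which exceeds 1, making full contribution the dominant choice for everyone.
So the Nash equilibrium is full contribution by all 11; the group earns 6.6 × 2.07 × 297 = 4057.61.

4057.61 dollars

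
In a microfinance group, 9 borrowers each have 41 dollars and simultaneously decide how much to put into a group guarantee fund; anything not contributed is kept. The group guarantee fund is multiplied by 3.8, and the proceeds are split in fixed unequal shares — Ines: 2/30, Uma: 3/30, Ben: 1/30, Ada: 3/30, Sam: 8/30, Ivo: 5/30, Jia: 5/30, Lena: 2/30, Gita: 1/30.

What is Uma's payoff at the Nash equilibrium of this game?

For player j, contributing a unit is worthwhile iff 3.8 × (j's share) ≥ 1, i.e. iff j's share is at least 0.2632.
The only share above 0.2632 is Sam's 8/30, contributing 41; the remaining 8 contribute 0. Total contributed: 41.
Uma keeps 41 and receives 3.8 × 41 × 3/30 = 15.58 from the group guarantee fund, for a payoff of 56.58.

56.58 dollars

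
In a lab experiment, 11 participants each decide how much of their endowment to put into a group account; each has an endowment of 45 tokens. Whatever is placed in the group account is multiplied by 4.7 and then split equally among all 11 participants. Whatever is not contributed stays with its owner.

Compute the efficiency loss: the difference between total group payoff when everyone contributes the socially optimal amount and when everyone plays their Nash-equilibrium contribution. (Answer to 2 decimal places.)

Each contributed unit returns 4.7/11 = 0.4273 to its contributor — below 1 — so contributing 0 is dominant for every player. At the Nash equilibrium everyone keeps their 45, and the group total is 11 × 45 = 495.
Each contributed unit returns 4.700 to the group as a whole (0.4273 to each of 11 players), which exceeds 1, so the social optimum is full contribution: group total = 4.700 × 495 = 2326.50.
Efficiency loss = 2326.50 − 495 = 1831.50.

1831.50 tokens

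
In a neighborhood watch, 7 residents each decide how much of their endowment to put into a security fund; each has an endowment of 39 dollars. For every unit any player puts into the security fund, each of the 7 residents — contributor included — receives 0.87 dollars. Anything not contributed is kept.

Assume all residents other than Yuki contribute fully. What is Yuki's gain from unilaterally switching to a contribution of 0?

5.07 dollars

Switching from a contribution of 39 to 0 lets Yuki keep an extra 39 dollars, but lowers the security fund by 39, which costs Yuki their own share of that drop: 0.87 × 39 = 33.93.
Net gain = 39 − 33.93 = 5.07. The private return per contributed unit (0.87) is below 1, so free-riding is indeed the best response regardless of what the others do.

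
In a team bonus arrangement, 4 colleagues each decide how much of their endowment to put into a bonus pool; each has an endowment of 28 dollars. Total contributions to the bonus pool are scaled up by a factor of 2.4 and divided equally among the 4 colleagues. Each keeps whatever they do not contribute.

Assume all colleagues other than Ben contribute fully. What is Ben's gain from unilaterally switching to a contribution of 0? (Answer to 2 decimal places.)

Switching from a contribution of 28 to 0 lets Ben keep an extra 28 dollars, but lowers the bonus pool by 28, which costs Ben their own share of that drop: 2.4/4 × 28 = 16.80.
Net gain = 28 − 16.80 = 11.20. The private return per contributed unit (0.6000) is below 1, so free-riding is indeed the best response regardless of what the others do.

11.20 dollars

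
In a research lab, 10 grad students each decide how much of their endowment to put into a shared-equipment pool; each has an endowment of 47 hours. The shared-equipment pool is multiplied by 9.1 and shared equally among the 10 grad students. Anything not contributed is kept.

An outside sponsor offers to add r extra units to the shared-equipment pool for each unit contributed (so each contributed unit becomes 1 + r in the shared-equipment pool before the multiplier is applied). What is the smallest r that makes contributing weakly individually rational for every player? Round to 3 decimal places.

0.099

With matching at rate r, one contributed unit becomes (1 + r) in the shared-equipment pool and returns 9.1 × (1 + r) / 10 to the contributor.
Setting this equal to 1: 1 + r = 10/9.1 = 1.0989.
So the minimum matching rate is r = 1.0989 − 1 = 0.099.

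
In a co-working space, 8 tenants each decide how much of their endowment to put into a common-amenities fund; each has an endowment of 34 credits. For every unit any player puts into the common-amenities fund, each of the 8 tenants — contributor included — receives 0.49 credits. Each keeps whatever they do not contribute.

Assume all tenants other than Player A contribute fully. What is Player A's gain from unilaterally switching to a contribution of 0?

17.34 credits

Switching from a contribution of 34 to 0 lets Player A keep an extra 34 credits, but lowers the common-amenities fund by 34, which costs Player A their own share of that drop: 0.49 × 34 = 16.66.
Net gain = 34 − 16.66 = 17.34. The private return per contributed unit (0.49) is below 1, so free-riding is indeed the best response regardless of what the others do.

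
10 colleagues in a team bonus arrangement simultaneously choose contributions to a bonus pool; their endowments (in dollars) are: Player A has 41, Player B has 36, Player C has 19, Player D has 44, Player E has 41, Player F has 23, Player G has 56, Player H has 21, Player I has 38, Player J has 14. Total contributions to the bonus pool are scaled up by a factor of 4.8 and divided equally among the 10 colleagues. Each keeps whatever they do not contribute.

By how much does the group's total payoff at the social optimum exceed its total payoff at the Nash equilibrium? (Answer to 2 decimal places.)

The private return per contributed unit is 4.8/10 = 0.4800 < 1 for every player regardless of endowment, so the Nash equilibrium is zero contribution and the group total is Σ E_j = 41 + 36 + 19 + 44 + 41 + 23 + 56 + 21 + 38 + 14 = 333.
Each contributed unit returns 4.800 to the group, so the social optimum is full contribution by everyone: group total = 4.800 × 333 = 1598.40.
Efficiency loss = (4.800 − 1) × 333 = 1265.40.

1265.40 dollars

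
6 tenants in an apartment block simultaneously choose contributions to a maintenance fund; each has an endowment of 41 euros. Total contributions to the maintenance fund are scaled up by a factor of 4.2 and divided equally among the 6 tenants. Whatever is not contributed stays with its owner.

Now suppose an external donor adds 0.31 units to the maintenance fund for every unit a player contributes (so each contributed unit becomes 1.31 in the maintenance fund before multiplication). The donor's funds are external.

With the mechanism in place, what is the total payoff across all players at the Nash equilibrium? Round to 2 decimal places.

Even with the mechanism, each unit contributed returns only 4.2 × 1.31 / 6 = 0.9170 per unit of net cost, so contributing nothing is still dominant.
At the Nash equilibrium no one contributes; group total payoff = 6 × 41 = 246.

246.00 euros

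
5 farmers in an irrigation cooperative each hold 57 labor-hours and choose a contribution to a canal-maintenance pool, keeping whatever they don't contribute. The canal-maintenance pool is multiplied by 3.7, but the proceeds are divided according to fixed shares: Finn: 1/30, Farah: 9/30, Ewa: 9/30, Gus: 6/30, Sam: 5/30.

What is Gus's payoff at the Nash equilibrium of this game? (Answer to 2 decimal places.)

For player j, contributing a unit is worthwhile iff 3.7 × (j's share) ≥ 1, i.e. iff j's share is at least 0.2703.
Farah and Ewa are above the threshold, contributing 57 each; the remaining 3 contribute 0. Total contributed: 114.
Gus keeps 57 and receives 3.7 × 114 × 6/30 = 84.36 from the canal-maintenance pool, for a payoff of 141.36.

141.36 labor-hours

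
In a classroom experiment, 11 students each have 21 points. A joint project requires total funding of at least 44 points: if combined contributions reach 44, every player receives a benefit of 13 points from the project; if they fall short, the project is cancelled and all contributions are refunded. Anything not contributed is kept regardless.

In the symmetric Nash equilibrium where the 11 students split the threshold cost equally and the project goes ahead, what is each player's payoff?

30 points

Equal share of the threshold: 44/11 = 4.
At this profile no one gains by cutting their contribution: any cut drops the total below 44, the project is cancelled, contributions are refunded, and the deviator ends with 21, which is less than 21 − 4 + 13 = 30. Contributing more than 4 just wastes the excess. So contributing exactly 4 is a best response.
Each player's payoff: 21 − 4 + 13 = 30.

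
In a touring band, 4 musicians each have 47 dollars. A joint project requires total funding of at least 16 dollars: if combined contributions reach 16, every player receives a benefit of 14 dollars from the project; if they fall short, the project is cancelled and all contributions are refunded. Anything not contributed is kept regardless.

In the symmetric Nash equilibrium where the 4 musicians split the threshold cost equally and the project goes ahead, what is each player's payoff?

Equal share of the threshold: 16/4 = 4.
At this profile no one gains by cutting their contribution: any cut drops the total below 16, the project is cancelled, contributions are refunded, and the deviator ends with 47, which is less than 47 − 4 + 14 = 57. Contributing more than 4 just wastes the excess. So contributing exactly 4 is a best response.
Each player's payoff: 47 − 4 + 14 = 57.

57 dollars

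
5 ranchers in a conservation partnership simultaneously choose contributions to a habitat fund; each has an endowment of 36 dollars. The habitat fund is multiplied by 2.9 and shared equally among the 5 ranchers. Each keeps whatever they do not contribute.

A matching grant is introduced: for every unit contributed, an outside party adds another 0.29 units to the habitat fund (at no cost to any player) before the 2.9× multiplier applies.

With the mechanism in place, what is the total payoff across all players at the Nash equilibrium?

With the mechanism, a contributed unit returns 2.9 × 1.29 / 5 = 0.7482 per unit of net cost — still below 1 — so contributing 0 remains dominant for every player.
At the Nash equilibrium no one contributes; group total payoff = 5 × 36 = 180.

180.00 dollars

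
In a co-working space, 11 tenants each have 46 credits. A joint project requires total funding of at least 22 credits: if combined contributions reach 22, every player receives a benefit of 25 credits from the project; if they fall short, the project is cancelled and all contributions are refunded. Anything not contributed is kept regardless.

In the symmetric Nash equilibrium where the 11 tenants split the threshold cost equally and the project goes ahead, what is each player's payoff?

Equal share of the threshold: 22/11 = 2.
At this profile no one gains by cutting their contribution: any cut drops the total below 22, the project is cancelled, contributions are refunded, and the deviator ends with 46, which is less than 46 − 2 + 25 = 69. Contributing more than 2 just wastes the excess. So contributing exactly 2 is a best response.
Each player's payoff: 46 − 2 + 25 = 69.

69 credits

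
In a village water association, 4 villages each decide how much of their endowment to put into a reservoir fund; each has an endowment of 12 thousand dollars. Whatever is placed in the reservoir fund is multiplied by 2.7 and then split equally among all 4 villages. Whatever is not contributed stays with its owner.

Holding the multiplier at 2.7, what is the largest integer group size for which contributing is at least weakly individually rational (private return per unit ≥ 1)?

Private return per unit is 2.7/(group size), which is ≥ 1 whenever the group size is ≤ 2.7.
The largest such integer is 2.

2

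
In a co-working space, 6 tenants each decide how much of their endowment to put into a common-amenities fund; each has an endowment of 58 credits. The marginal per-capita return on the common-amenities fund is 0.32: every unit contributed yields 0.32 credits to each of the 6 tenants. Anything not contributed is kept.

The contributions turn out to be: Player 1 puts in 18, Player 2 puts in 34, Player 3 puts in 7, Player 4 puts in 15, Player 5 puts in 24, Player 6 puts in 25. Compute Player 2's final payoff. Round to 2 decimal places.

Total contributed: 18 + 34 + 7 + 15 + 24 + 25 = 123.
Each receives 0.32 × 123 = 39.36 from the common-amenities fund.
Player 2 keeps 58 − 34 = 24, so Player 2's payoff is 24 + 39.36 = 63.36.

63.36 credits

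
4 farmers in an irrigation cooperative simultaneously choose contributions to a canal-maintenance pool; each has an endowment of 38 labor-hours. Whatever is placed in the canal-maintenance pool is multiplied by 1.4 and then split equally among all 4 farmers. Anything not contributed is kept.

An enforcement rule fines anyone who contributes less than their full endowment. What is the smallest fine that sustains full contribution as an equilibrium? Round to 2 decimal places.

24.70 labor-hours

Given the others contribute fully, the best deviation is to contribute 0 (any partial contribution still incurs the fine and gives up units whose private return 0.3500 is below 1).
Deviating from 38 to 0 saves 38 labor-hours but forfeits the deviator's share of the drop in the canal-maintenance pool: 1.4/4 × 38 = 13.30.
So the deviation gain is 38 − 13.30 = 24.70, and the fine must be at least 24.70 labor-hours to wipe it out.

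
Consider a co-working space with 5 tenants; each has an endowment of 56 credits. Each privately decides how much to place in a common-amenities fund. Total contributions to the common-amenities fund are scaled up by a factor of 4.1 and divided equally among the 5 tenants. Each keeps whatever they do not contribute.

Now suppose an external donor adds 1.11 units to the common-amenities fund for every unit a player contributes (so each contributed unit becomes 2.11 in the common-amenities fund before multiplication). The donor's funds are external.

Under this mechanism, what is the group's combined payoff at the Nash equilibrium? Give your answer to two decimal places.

Under the mechanism each unit contributed yields 4.1 × 2.11 / 5 = 1.7302 back to its contributor per unit of net cost, which exceeds 1, making full contribution the dominant choice for everyone.
At the Nash equilibrium everyone contributes 56. Group total payoff = 4.1 × 2.11 × 280 = 2422.28.

2422.28 credits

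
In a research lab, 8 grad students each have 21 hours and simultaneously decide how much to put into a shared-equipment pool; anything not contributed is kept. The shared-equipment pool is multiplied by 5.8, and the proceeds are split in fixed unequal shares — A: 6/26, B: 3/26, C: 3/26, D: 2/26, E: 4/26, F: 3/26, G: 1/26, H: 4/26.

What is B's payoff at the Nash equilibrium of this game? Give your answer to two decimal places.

Player j's private return per contributed unit is 5.8 × (j's share). Contributing is weakly dominant for j when that share is at least 1/5.8 = 0.1724, and contributing 0 is dominant otherwise.
A alone (share 6/26) is above the threshold, contributing 21; the remaining 7 contribute 0. Total contributed: 21.
B keeps 21 and receives 5.8 × 21 × 3/26 = 14.05 from the shared-equipment pool, for a payoff of 35.05.

35.05 hours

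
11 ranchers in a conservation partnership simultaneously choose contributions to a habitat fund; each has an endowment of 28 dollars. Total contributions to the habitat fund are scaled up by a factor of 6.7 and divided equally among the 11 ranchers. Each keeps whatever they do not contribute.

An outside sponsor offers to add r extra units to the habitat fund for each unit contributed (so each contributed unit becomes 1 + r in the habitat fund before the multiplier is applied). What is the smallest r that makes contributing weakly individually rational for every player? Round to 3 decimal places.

With matching at rate r, one contributed unit becomes (1 + r) in the habitat fund and returns 6.7 × (1 + r) / 11 to the contributor.
Setting this equal to 1: 1 + r = 11/6.7 = 1.6418.
So the minimum matching rate is r = 1.6418 − 1 = 0.642.

0.642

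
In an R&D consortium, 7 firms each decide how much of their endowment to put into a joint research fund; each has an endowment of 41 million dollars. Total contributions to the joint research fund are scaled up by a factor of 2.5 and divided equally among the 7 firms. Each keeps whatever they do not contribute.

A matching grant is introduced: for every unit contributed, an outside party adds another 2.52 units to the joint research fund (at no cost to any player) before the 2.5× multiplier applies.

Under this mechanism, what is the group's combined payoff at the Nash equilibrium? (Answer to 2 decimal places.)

2525.60 million dollars

With the mechanism, a contributed unit returns 2.5 × 3.52 / 7 = 1.2571 per unit of net cost to the contributor — now above 1 — so contributing fully is weakly dominant for every player.
At the Nash equilibrium everyone contributes 41. Group total payoff = 2.5 × 3.52 × 287 = 2525.60.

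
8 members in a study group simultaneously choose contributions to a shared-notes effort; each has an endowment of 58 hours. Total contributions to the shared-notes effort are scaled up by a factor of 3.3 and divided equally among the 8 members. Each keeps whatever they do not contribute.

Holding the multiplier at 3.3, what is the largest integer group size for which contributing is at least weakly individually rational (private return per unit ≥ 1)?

Private return per unit is 3.3/(group size), which is ≥ 1 whenever the group size is ≤ 3.3.
The largest such integer is 3.

3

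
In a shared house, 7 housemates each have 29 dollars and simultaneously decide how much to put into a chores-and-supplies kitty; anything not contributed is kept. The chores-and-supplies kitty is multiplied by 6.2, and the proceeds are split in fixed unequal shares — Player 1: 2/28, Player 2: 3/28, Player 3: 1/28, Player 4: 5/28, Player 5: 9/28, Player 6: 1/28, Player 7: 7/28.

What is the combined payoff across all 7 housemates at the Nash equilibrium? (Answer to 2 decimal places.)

655.40 dollars

Each unit j contributes comes back to j as 6.2 × (j's share), so j prefers to contribute only if that share exceeds 1/6.2 = 0.1613; otherwise keeping the unit dominates.
The shares above 0.1613 belong to Player 4, Player 5 and Player 7, contributing 29 each; the remaining 4 contribute 0. Total contributed: 87.
The chores-and-supplies kitty pays out 6.2 × 87 = 539.40 in total (split across the unequal shares, but the aggregate is all that matters for the group sum).
The 4 free-riders keep 29 each, adding 116. Group total = 116 + 539.40 = 655.40.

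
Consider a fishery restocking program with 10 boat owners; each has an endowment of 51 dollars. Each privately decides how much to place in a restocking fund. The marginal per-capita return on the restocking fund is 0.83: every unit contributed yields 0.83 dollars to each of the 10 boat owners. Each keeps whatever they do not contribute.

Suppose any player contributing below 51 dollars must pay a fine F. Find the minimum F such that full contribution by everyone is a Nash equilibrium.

8.67 dollars

Given the others contribute fully, the best deviation is to contribute 0 (any partial contribution still incurs the fine and gives up units whose private return 0.83 is below 1).
Deviating from 51 to 0 saves 51 dollars but forfeits the deviator's share of the drop in the restocking fund: 0.83 × 51 = 42.33.
So the deviation gain is 51 − 42.33 = 8.67, and the fine must be at least 8.67 dollars to wipe it out.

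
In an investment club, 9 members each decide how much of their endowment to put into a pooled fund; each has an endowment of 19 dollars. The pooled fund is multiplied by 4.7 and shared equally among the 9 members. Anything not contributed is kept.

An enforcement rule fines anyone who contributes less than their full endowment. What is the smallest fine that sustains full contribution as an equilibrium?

Given the others contribute fully, the best deviation is to contribute 0 (any partial contribution still incurs the fine and gives up units whose private return 0.5222 is below 1).
Deviating from 19 to 0 saves 19 dollars but forfeits the deviator's share of the drop in the pooled fund: 4.7/9 × 19 = 9.92.
So the deviation gain is 19 − 9.92 = 9.08, and the fine must be at least 9.08 dollars to wipe it out.

9.08 dollars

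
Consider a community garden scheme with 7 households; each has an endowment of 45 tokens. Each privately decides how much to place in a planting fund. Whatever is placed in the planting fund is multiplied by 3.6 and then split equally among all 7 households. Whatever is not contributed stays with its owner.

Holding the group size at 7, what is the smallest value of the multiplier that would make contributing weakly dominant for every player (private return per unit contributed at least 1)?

A contributed unit returns (multiplier)/7 to its contributor.
This reaches 1 exactly when the multiplier is 7.

7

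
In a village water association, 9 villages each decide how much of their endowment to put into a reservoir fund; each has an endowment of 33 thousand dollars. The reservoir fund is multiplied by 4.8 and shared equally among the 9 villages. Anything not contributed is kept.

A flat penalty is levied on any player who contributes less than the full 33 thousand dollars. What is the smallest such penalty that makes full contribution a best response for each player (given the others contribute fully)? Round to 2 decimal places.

15.40 thousand dollars

Given the others contribute fully, the best deviation is to contribute 0 (any partial contribution still incurs the fine and gives up units whose private return 0.5333 is below 1).
Deviating from 33 to 0 saves 33 thousand dollars but forfeits the deviator's share of the drop in the reservoir fund: 4.8/9 × 33 = 17.60.
So the deviation gain is 33 − 17.60 = 15.40, and the fine must be at least 15.40 thousand dollars to wipe it out.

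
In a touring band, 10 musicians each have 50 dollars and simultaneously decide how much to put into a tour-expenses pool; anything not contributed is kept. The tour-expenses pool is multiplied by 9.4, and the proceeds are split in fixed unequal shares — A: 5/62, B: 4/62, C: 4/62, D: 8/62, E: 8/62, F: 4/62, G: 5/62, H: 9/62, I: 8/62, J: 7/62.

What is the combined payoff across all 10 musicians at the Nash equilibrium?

2600.00 dollars

For player j, contributing a unit is worthwhile iff 9.4 × (j's share) ≥ 1, i.e. iff j's share is at least 0.1064.
D, E, H, I and J clear that bar, contributing 50 each; the remaining 5 contribute 0. Total contributed: 250.
The tour-expenses pool pays out 9.4 × 250 = 2350.00 in total (split across the unequal shares, but the aggregate is all that matters for the group sum).
The 5 free-riders keep 50 each, adding 250. Group total = 250 + 2350.00 = 2600.00.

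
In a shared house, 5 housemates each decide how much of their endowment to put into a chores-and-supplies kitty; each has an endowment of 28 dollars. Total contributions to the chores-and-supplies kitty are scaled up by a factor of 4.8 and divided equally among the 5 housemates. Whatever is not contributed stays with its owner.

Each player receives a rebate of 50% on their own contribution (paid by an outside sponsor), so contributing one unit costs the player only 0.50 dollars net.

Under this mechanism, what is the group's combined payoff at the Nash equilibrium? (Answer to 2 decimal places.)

Under the mechanism each unit contributed yields (4.8/5) / 0.50 = 1.9200 back to its contributor per unit of net cost, which exceeds 1, making full contribution the dominant choice for everyone.
So the Nash equilibrium is full contribution by all 5; the group earns 5 × (28 × 0.50 + 4.8 × 28) = 742.00.

742.00 dollars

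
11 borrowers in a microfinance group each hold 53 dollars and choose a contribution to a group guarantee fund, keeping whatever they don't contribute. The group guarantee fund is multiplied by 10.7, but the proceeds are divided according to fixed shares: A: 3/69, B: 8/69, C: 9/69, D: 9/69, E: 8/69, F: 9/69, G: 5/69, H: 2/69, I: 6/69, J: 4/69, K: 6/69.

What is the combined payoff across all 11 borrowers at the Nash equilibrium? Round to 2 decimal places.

Each unit j contributes comes back to j as 10.7 × (j's share), so j prefers to contribute only if that share exceeds 1/10.7 = 0.0935; otherwise keeping the unit dominates.
The shares above 0.0935 belong to B, C, D, E and F, contributing 53 each; the remaining 6 contribute 0. Total contributed: 265.
The group guarantee fund pays out 10.7 × 265 = 2835.50 in total (split across the unequal shares, but the aggregate is all that matters for the group sum).
The 6 free-riders keep 53 each, adding 318. Group total = 318 + 2835.50 = 3153.50.

3153.50 dollars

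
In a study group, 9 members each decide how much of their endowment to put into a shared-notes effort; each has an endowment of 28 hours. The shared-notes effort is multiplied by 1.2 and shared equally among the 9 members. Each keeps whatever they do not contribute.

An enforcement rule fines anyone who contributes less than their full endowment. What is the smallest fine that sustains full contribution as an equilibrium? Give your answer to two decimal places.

24.27 hours

Given the others contribute fully, the best deviation is to contribute 0 (any partial contribution still incurs the fine and gives up units whose private return 0.1333 is below 1).
Deviating from 28 to 0 saves 28 hours but forfeits the deviator's share of the drop in the shared-notes effort: 1.2/9 × 28 = 3.73.
So the deviation gain is 28 − 3.73 = 24.27, and the fine must be at least 24.27 hours to wipe it out.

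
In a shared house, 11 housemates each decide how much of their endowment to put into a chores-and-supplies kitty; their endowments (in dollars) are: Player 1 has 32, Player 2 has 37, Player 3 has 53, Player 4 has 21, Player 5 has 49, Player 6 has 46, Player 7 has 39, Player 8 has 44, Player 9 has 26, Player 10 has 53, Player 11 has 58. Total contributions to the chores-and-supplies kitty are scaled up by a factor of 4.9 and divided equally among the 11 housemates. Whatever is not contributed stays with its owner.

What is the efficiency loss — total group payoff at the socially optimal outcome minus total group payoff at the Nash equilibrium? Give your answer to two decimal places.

1786.20 dollars

The private return per contributed unit is 4.9/11 = 0.4455 < 1 for every player regardless of endowment, so the Nash equilibrium is zero contribution and the group total is Σ E_j = 32 + 37 + 53 + 21 + 49 + 46 + 39 + 44 + 26 + 53 + 58 = 458.
Each contributed unit returns 4.900 to the group, so the social optimum is full contribution by everyone: group total = 4.900 × 458 = 2244.20.
Efficiency loss = (4.900 − 1) × 458 = 1786.20.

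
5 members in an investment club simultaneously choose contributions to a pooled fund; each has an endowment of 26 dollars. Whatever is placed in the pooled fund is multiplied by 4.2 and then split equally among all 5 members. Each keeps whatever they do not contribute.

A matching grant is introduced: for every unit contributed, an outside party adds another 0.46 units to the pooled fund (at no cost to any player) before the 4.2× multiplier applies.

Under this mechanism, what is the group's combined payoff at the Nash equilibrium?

797.16 dollars

With the mechanism, a contributed unit returns 4.2 × 1.46 / 5 = 1.2264 per unit of net cost to the contributor — now above 1 — so contributing fully is weakly dominant for every player.
So the Nash equilibrium is full contribution by all 5; the group earns 4.2 × 1.46 × 130 = 797.16.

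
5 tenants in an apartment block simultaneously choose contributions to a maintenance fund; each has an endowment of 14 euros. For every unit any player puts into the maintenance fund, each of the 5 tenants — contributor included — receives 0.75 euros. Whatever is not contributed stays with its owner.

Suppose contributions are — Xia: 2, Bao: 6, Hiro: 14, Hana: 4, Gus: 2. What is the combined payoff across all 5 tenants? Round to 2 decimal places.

147.00 euros

Total contributed: 2 + 6 + 14 + 4 + 2 = 28; total kept: 5 × 14 − 28 = 42.
The maintenance fund pays out 0.75 × 5 × 28 = 105.00 in aggregate.
Group total = 42 + 105.00 = 147.00.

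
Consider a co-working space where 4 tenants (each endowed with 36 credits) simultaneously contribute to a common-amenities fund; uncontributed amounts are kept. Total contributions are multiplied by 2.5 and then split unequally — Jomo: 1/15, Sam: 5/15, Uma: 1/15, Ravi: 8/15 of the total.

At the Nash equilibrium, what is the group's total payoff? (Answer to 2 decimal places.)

198.00 credits

A player with share s gets back 2.5·s per unit contributed, so full contribution is dominant for anyone with s > 1/2.5 = 0.4000 and zero contribution is dominant for anyone below.
The only share above 0.4000 is Ravi's 8/15, contributing 36; the remaining 3 contribute 0. Total contributed: 36.
The common-amenities fund pays out 2.5 × 36 = 90.00 in total (split across the unequal shares, but the aggregate is all that matters for the group sum).
The 3 free-riders keep 36 each, adding 108. Group total = 108 + 90.00 = 198.00.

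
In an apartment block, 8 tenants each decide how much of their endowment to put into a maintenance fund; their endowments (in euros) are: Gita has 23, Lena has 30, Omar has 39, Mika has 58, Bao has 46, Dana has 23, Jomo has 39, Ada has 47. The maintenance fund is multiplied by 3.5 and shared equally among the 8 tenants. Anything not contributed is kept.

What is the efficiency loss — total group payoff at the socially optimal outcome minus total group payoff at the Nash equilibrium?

762.50 euros

The private return per contributed unit is 3.5/8 = 0.4375 < 1 for every player regardless of endowment, so the Nash equilibrium is zero contribution and the group total is Σ E_j = 23 + 30 + 39 + 58 + 46 + 23 + 39 + 47 = 305.
Each contributed unit returns 3.500 to the group, so the social optimum is full contribution by everyone: group total = 3.500 × 305 = 1067.50.
Efficiency loss = (3.500 − 1) × 305 = 762.50.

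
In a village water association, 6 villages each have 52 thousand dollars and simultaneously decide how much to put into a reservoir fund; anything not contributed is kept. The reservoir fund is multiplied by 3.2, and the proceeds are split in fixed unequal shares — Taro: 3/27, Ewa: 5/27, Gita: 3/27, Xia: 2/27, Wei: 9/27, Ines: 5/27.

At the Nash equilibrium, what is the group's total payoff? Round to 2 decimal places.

A player with share s gets back 3.2·s per unit contributed, so full contribution is dominant for anyone with s > 1/3.2 = 0.3125 and zero contribution is dominant for anyone below.
Wei alone (share 9/27) is above the threshold, contributing 52; the remaining 5 contribute 0. Total contributed: 52.
The reservoir fund pays out 3.2 × 52 = 166.40 in total (split across the unequal shares, but the aggregate is all that matters for the group sum).
The 5 free-riders keep 52 each, adding 260. Group total = 260 + 166.40 = 426.40.

426.40 thousand dollars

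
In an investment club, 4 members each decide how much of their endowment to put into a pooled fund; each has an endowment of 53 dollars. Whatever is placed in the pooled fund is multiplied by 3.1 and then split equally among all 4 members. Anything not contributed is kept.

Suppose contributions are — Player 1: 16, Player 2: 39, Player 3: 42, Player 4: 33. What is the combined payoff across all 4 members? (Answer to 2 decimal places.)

485.00 dollars

Total contributed: 16 + 39 + 42 + 33 = 130; total kept: 4 × 53 − 130 = 82.
The pooled fund pays out 3.1 × 130 = 403.00 in aggregate.
Group total = 82 + 403.00 = 485.00.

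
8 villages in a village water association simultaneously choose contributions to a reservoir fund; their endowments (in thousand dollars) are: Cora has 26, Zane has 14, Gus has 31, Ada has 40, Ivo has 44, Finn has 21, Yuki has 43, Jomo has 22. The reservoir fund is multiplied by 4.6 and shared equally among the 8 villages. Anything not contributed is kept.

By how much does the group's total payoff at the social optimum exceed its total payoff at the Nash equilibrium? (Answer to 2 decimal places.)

867.60 thousand dollars

The private return per contributed unit is 4.6/8 = 0.5750 < 1 for every player regardless of endowment, so the Nash equilibrium is zero contribution and the group total is Σ E_j = 26 + 14 + 31 + 40 + 44 + 21 + 43 + 22 = 241.
Each contributed unit returns 4.600 to the group, so the social optimum is full contribution by everyone: group total = 4.600 × 241 = 1108.60.
Efficiency loss = (4.600 − 1) × 241 = 867.60.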